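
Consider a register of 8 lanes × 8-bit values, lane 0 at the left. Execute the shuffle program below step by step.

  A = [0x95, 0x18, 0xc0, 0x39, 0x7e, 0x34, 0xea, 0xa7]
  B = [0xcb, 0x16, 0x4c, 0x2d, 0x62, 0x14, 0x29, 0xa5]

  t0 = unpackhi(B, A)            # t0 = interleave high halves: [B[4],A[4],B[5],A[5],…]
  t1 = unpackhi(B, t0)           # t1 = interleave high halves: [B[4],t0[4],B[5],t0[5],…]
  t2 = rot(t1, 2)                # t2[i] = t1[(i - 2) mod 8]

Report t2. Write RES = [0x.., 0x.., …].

RES = [0xa5, 0xa7, 0x62, 0x29, 0x14, 0xea, 0x29, 0xa5]

  t0: 62 7e 14 34 29 ea a5 a7
  t1: 62 29 14 ea 29 a5 a5 a7
  t2: a5 a7 62 29 14 ea 29 a5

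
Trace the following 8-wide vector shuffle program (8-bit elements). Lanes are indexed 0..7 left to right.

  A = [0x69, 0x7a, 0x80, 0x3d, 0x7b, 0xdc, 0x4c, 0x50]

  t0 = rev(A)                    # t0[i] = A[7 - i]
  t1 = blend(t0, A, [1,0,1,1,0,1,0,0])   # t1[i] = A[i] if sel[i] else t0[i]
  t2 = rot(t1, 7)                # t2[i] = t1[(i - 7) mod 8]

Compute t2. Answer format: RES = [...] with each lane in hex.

t0 = [0x50, 0x4c, 0xdc, 0x7b, 0x3d, 0x80, 0x7a, 0x69]
t1 = [0x69, 0x4c, 0x80, 0x3d, 0x3d, 0xdc, 0x7a, 0x69]
t2 = [0x4c, 0x80, 0x3d, 0x3d, 0xdc, 0x7a, 0x69, 0x69]

RES = [0x4c, 0x80, 0x3d, 0x3d, 0xdc, 0x7a, 0x69, 0x69]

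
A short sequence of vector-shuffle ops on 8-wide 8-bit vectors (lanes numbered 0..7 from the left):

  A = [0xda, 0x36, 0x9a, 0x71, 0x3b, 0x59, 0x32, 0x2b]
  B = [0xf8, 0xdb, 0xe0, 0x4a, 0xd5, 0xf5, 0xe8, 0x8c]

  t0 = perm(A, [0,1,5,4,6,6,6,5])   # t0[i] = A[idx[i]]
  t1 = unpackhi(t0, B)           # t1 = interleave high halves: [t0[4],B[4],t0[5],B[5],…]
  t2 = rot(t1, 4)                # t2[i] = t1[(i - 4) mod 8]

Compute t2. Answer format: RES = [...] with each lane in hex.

RES = [ 0x32  0xe8  0x59  0x8c  0x32  0xd5  0x32  0xf5 ]

  t0: da 36 59 3b 32 32 32 59
  t1: 32 d5 32 f5 32 e8 59 8c
  t2: 32 e8 59 8c 32 d5 32 f5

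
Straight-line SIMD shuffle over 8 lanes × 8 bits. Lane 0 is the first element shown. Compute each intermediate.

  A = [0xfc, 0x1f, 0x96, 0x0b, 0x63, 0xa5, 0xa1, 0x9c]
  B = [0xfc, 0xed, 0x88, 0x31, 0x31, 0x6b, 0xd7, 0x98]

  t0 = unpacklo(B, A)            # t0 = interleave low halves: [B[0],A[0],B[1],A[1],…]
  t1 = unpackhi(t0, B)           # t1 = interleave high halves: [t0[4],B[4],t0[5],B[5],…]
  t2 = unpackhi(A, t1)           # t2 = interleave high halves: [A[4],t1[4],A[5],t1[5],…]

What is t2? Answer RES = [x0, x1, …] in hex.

→ t0 |fc|fc|ed|1f|88|96|31|0b|
→ t1 |88|31|96|6b|31|d7|0b|98|
→ t2 |63|31|a5|d7|a1|0b|9c|98|

RES = [ 0x63  0x31  0xa5  0xd7  0xa1  0x0b  0x9c  0x98 ]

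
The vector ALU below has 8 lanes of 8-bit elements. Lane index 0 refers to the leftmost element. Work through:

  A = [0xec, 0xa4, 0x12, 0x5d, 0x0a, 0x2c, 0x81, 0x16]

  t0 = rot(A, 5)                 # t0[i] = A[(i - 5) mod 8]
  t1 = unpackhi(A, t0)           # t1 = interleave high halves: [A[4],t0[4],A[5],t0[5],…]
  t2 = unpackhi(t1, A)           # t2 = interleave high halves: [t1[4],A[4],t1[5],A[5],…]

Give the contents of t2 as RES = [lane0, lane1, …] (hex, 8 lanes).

RES = [0x81, 0x0a, 0xa4, 0x2c, 0x16, 0x81, 0x12, 0x16]

→ t0 |5d|0a|2c|81|16|ec|a4|12|
→ t1 |0a|16|2c|ec|81|a4|16|12|
→ t2 |81|0a|a4|2c|16|81|12|16|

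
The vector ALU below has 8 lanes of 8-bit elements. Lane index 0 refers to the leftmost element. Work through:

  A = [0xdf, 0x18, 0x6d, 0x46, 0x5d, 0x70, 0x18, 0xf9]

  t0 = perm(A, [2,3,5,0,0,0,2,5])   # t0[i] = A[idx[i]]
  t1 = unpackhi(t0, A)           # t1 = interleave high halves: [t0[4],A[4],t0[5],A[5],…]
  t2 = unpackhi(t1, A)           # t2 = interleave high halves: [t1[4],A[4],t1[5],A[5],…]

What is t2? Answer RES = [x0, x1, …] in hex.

RES = [0x6d, 0x5d, 0x18, 0x70, 0x70, 0x18, 0xf9, 0xf9]

  t0: 6d 46 70 df df df 6d 70
  t1: df 5d df 70 6d 18 70 f9
  t2: 6d 5d 18 70 70 18 f9 f9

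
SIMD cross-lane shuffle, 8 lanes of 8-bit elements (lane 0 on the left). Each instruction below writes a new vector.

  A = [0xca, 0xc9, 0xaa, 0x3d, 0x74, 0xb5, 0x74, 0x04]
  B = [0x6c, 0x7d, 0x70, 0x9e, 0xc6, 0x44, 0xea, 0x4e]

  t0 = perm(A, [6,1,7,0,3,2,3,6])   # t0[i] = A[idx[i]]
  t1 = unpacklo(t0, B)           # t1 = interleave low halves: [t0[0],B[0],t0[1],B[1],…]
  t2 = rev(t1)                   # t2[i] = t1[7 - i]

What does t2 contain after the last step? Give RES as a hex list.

  t0: 74 c9 04 ca 3d aa 3d 74
  t1: 74 6c c9 7d 04 70 ca 9e
  t2: 9e ca 70 04 7d c9 6c 74

RES = [0x9e, 0xca, 0x70, 0x04, 0x7d, 0xc9, 0x6c, 0x74]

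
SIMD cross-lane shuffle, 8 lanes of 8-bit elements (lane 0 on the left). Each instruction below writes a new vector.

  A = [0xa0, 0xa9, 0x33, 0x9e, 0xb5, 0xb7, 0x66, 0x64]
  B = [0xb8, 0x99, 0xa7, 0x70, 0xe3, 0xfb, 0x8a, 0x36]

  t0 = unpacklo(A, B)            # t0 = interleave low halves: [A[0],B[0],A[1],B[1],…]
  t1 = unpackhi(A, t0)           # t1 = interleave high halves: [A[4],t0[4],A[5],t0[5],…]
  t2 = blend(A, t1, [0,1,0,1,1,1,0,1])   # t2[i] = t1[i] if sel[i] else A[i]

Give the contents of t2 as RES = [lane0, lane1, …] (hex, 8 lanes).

RES = [0xa0, 0x33, 0x33, 0xa7, 0x66, 0x9e, 0x66, 0x70]

  t0: a0 b8 a9 99 33 a7 9e 70
  t1: b5 33 b7 a7 66 9e 64 70
  t2: a0 33 33 a7 66 9e 66 70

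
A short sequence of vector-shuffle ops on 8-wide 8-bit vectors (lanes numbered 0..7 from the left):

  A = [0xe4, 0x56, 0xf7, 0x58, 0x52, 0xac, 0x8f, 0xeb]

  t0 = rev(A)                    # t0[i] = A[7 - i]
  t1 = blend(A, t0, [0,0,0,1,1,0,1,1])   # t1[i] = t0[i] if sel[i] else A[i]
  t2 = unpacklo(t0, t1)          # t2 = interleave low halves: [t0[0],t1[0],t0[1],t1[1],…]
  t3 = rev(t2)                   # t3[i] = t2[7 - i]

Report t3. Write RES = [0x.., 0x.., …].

→ t0 |eb|8f|ac|52|58|f7|56|e4|
→ t1 |e4|56|f7|52|58|ac|56|e4|
→ t2 |eb|e4|8f|56|ac|f7|52|52|
→ t3 |52|52|f7|ac|56|8f|e4|eb|

RES = [0x52, 0x52, 0xf7, 0xac, 0x56, 0x8f, 0xe4, 0xeb]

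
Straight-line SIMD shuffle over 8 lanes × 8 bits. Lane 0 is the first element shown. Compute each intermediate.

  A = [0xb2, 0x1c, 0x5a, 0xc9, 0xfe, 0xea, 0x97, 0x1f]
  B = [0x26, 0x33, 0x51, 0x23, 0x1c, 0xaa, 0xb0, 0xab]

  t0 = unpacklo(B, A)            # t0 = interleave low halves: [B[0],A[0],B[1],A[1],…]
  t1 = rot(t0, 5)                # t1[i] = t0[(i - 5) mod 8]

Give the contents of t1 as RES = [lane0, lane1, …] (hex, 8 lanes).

RES = [ 0x1c  0x51  0x5a  0x23  0xc9  0x26  0xb2  0x33 ]

t0 = [0x26, 0xb2, 0x33, 0x1c, 0x51, 0x5a, 0x23, 0xc9]
t1 = [0x1c, 0x51, 0x5a, 0x23, 0xc9, 0x26, 0xb2, 0x33]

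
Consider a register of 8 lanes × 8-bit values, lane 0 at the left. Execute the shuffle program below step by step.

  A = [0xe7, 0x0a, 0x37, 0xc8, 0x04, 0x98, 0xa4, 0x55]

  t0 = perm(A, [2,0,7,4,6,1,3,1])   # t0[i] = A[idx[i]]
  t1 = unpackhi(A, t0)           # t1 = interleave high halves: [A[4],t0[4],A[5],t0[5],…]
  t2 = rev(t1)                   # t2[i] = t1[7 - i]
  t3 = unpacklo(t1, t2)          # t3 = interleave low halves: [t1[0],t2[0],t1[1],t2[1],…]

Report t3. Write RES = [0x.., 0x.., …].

RES = [0x04, 0x0a, 0xa4, 0x55, 0x98, 0xc8, 0x0a, 0xa4]

  t0: 37 e7 55 04 a4 0a c8 0a
  t1: 04 a4 98 0a a4 c8 55 0a
  t2: 0a 55 c8 a4 0a 98 a4 04
  t3: 04 0a a4 55 98 c8 0a a4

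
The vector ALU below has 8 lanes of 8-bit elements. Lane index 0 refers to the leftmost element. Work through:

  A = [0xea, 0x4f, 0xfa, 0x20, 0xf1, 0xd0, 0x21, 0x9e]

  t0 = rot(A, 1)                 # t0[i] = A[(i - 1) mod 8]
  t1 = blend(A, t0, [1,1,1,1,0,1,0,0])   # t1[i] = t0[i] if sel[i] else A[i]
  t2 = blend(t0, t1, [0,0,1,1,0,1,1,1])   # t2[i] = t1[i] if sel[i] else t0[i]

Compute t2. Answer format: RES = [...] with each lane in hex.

t0 = [0x9e, 0xea, 0x4f, 0xfa, 0x20, 0xf1, 0xd0, 0x21]
t1 = [0x9e, 0xea, 0x4f, 0xfa, 0xf1, 0xf1, 0x21, 0x9e]
t2 = [0x9e, 0xea, 0x4f, 0xfa, 0x20, 0xf1, 0x21, 0x9e]

RES = [0x9e, 0xea, 0x4f, 0xfa, 0x20, 0xf1, 0x21, 0x9e]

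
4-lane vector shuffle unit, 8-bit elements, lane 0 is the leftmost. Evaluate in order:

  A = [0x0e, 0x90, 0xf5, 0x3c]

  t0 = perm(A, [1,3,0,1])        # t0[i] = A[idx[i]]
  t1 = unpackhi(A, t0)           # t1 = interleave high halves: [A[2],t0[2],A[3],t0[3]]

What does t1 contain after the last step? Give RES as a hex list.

RES = [0xf5, 0x0e, 0x3c, 0x90]

→ t0 |90|3c|0e|90|
→ t1 |f5|0e|3c|90|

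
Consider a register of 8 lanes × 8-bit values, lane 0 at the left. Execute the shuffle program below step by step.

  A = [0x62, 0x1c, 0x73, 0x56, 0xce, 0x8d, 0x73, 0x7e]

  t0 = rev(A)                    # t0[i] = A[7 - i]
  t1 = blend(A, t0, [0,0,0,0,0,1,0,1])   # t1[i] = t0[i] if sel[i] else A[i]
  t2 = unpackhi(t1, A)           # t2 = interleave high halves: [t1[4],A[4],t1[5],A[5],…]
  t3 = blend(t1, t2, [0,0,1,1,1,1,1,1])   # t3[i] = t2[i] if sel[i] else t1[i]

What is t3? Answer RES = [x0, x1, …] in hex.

RES = [ 0x62  0x1c  0x73  0x8d  0x73  0x73  0x62  0x7e ]

  t0: 7e 73 8d ce 56 73 1c 62
  t1: 62 1c 73 56 ce 73 73 62
  t2: ce ce 73 8d 73 73 62 7e
  t3: 62 1c 73 8d 73 73 62 7e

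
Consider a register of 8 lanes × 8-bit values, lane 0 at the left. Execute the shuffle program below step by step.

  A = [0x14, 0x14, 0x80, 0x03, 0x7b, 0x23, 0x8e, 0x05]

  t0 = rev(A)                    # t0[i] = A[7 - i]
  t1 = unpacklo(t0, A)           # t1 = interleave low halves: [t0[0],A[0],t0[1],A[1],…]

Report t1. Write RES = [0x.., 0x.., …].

t0 = [0x05, 0x8e, 0x23, 0x7b, 0x03, 0x80, 0x14, 0x14]
t1 = [0x05, 0x14, 0x8e, 0x14, 0x23, 0x80, 0x7b, 0x03]

RES = [ 0x05  0x14  0x8e  0x14  0x23  0x80  0x7b  0x03 ]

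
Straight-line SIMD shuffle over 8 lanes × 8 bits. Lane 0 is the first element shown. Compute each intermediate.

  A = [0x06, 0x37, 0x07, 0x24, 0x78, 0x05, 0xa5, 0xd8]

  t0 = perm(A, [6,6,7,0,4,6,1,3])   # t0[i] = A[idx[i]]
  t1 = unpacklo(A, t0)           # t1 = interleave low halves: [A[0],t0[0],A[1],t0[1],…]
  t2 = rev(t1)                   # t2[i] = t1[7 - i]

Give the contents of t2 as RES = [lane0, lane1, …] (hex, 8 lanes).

t0 = [0xa5, 0xa5, 0xd8, 0x06, 0x78, 0xa5, 0x37, 0x24]
t1 = [0x06, 0xa5, 0x37, 0xa5, 0x07, 0xd8, 0x24, 0x06]
t2 = [0x06, 0x24, 0xd8, 0x07, 0xa5, 0x37, 0xa5, 0x06]

RES = [ 0x06  0x24  0xd8  0x07  0xa5  0x37  0xa5  0x06 ]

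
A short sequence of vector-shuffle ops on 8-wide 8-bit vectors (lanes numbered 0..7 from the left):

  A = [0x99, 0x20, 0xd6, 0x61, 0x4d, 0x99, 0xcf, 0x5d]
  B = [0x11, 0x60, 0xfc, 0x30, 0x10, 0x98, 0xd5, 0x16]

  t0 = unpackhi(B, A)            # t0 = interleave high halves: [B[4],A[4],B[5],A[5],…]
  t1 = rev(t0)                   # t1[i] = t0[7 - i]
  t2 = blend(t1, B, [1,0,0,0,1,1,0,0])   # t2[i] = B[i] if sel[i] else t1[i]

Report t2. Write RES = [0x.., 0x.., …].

RES = [0x11, 0x16, 0xcf, 0xd5, 0x10, 0x98, 0x4d, 0x10]

t0 = [0x10, 0x4d, 0x98, 0x99, 0xd5, 0xcf, 0x16, 0x5d]
t1 = [0x5d, 0x16, 0xcf, 0xd5, 0x99, 0x98, 0x4d, 0x10]
t2 = [0x11, 0x16, 0xcf, 0xd5, 0x10, 0x98, 0x4d, 0x10]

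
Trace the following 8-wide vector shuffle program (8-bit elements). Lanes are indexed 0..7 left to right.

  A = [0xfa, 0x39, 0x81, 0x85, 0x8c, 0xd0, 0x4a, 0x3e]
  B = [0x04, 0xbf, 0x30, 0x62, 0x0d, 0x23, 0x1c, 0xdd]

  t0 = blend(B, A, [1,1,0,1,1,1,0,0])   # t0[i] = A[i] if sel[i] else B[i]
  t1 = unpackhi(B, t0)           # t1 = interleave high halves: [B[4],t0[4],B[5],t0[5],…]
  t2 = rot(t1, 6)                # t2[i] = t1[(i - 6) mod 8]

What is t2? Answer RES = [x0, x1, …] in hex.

RES = [0x23, 0xd0, 0x1c, 0x1c, 0xdd, 0xdd, 0x0d, 0x8c]

  t0: fa 39 30 85 8c d0 1c dd
  t1: 0d 8c 23 d0 1c 1c dd dd
  t2: 23 d0 1c 1c dd dd 0d 8c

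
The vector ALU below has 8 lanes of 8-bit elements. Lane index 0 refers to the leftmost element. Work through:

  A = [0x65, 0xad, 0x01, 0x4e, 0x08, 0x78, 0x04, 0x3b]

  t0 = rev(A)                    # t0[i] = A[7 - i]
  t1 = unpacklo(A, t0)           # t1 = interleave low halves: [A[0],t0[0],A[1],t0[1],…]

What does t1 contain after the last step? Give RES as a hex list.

  t0: 3b 04 78 08 4e 01 ad 65
  t1: 65 3b ad 04 01 78 4e 08

RES = [0x65, 0x3b, 0xad, 0x04, 0x01, 0x78, 0x4e, 0x08]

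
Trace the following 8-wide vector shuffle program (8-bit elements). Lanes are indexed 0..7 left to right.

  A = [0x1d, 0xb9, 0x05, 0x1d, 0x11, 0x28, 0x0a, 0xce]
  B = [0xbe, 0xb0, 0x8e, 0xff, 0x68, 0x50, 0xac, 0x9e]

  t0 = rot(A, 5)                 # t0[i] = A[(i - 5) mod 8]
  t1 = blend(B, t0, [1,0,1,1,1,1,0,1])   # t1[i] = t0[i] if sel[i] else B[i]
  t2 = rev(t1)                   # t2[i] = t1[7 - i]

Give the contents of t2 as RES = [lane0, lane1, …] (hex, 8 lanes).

RES = [ 0x05  0xac  0x1d  0xce  0x0a  0x28  0xb0  0x1d ]

  t0: 1d 11 28 0a ce 1d b9 05
  t1: 1d b0 28 0a ce 1d ac 05
  t2: 05 ac 1d ce 0a 28 b0 1d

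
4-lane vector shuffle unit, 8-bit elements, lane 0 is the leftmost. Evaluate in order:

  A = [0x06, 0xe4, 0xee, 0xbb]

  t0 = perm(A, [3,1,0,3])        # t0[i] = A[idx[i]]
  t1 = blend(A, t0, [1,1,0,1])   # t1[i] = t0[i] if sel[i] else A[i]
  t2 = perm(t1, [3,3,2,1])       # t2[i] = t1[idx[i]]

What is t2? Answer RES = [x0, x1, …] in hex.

  t0: bb e4 06 bb
  t1: bb e4 ee bb
  t2: bb bb ee e4

RES = [ 0xbb  0xbb  0xee  0xe4 ]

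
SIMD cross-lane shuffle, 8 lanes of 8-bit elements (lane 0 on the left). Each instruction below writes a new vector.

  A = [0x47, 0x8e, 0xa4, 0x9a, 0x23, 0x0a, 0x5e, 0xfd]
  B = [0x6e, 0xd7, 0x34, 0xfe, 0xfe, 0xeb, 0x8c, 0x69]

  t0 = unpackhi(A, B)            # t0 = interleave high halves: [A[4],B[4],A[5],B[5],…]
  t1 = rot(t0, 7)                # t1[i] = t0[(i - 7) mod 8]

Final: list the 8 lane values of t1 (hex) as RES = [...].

RES = [0xfe, 0x0a, 0xeb, 0x5e, 0x8c, 0xfd, 0x69, 0x23]

→ t0 |23|fe|0a|eb|5e|8c|fd|69|
→ t1 |fe|0a|eb|5e|8c|fd|69|23|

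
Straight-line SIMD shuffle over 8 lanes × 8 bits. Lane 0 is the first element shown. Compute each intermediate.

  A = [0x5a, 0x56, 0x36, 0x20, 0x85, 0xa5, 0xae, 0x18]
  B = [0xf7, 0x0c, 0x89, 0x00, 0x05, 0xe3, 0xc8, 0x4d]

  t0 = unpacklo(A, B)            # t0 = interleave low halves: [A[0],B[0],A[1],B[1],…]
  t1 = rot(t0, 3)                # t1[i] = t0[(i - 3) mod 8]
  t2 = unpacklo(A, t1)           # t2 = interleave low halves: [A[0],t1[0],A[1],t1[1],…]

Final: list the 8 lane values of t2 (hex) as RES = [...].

→ t0 |5a|f7|56|0c|36|89|20|00|
→ t1 |89|20|00|5a|f7|56|0c|36|
→ t2 |5a|89|56|20|36|00|20|5a|

RES = [ 0x5a  0x89  0x56  0x20  0x36  0x00  0x20  0x5a ]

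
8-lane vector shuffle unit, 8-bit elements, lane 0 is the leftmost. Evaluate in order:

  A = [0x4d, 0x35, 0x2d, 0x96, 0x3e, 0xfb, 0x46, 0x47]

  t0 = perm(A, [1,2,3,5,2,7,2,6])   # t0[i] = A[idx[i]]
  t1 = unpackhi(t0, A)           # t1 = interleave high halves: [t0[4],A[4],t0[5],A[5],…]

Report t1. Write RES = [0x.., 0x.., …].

t0 = [0x35, 0x2d, 0x96, 0xfb, 0x2d, 0x47, 0x2d, 0x46]
t1 = [0x2d, 0x3e, 0x47, 0xfb, 0x2d, 0x46, 0x46, 0x47]

RES = [ 0x2d  0x3e  0x47  0xfb  0x2d  0x46  0x46  0x47 ]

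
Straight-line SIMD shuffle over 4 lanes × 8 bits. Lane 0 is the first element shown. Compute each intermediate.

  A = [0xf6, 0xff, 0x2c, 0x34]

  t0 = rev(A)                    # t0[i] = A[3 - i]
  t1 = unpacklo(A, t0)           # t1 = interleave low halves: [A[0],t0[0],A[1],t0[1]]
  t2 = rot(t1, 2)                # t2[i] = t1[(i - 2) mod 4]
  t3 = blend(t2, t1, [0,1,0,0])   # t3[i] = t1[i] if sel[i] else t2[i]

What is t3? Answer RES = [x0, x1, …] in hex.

→ t0 |34|2c|ff|f6|
→ t1 |f6|34|ff|2c|
→ t2 |ff|2c|f6|34|
→ t3 |ff|34|f6|34|

RES = [ 0xff  0x34  0xf6  0x34 ]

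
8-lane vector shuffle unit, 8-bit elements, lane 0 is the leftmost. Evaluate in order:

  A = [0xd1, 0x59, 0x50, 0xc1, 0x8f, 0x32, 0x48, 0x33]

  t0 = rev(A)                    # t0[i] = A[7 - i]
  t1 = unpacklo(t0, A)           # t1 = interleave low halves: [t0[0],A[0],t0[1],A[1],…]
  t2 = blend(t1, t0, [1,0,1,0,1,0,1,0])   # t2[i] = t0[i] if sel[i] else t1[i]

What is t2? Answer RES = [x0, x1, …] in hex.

t0 = [0x33, 0x48, 0x32, 0x8f, 0xc1, 0x50, 0x59, 0xd1]
t1 = [0x33, 0xd1, 0x48, 0x59, 0x32, 0x50, 0x8f, 0xc1]
t2 = [0x33, 0xd1, 0x32, 0x59, 0xc1, 0x50, 0x59, 0xc1]

RES = [ 0x33  0xd1  0x32  0x59  0xc1  0x50  0x59  0xc1 ]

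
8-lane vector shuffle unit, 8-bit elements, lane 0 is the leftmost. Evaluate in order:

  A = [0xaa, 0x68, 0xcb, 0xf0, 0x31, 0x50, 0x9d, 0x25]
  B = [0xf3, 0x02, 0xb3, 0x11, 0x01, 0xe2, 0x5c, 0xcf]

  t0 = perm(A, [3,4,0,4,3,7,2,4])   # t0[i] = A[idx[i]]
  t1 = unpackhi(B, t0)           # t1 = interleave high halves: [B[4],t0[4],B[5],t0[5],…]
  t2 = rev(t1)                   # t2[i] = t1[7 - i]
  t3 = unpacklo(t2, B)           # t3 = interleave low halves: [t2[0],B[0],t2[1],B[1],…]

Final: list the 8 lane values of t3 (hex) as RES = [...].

→ t0 |f0|31|aa|31|f0|25|cb|31|
→ t1 |01|f0|e2|25|5c|cb|cf|31|
→ t2 |31|cf|cb|5c|25|e2|f0|01|
→ t3 |31|f3|cf|02|cb|b3|5c|11|

RES = [0x31, 0xf3, 0xcf, 0x02, 0xcb, 0xb3, 0x5c, 0x11]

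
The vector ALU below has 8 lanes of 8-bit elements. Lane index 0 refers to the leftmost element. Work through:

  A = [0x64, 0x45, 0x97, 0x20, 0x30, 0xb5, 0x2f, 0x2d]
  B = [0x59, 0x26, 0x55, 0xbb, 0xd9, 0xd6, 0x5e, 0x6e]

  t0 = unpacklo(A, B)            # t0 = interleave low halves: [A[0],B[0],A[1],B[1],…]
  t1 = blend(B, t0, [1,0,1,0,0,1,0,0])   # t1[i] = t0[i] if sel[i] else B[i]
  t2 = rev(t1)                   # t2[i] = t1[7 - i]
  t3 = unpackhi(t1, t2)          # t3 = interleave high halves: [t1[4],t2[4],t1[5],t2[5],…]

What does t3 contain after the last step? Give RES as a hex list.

RES = [0xd9, 0xbb, 0x55, 0x45, 0x5e, 0x26, 0x6e, 0x64]

t0 = [0x64, 0x59, 0x45, 0x26, 0x97, 0x55, 0x20, 0xbb]
t1 = [0x64, 0x26, 0x45, 0xbb, 0xd9, 0x55, 0x5e, 0x6e]
t2 = [0x6e, 0x5e, 0x55, 0xd9, 0xbb, 0x45, 0x26, 0x64]
t3 = [0xd9, 0xbb, 0x55, 0x45, 0x5e, 0x26, 0x6e, 0x64]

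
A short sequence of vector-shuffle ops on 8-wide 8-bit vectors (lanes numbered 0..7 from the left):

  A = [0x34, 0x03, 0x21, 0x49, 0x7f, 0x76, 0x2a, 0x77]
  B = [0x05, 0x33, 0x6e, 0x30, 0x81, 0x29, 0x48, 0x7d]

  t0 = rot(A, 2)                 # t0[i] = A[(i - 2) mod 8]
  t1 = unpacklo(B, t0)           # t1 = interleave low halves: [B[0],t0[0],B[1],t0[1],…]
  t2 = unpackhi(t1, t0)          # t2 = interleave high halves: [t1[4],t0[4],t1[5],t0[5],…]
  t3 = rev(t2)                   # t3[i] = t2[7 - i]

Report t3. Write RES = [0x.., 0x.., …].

  t0: 2a 77 34 03 21 49 7f 76
  t1: 05 2a 33 77 6e 34 30 03
  t2: 6e 21 34 49 30 7f 03 76
  t3: 76 03 7f 30 49 34 21 6e

RES = [ 0x76  0x03  0x7f  0x30  0x49  0x34  0x21  0x6e ]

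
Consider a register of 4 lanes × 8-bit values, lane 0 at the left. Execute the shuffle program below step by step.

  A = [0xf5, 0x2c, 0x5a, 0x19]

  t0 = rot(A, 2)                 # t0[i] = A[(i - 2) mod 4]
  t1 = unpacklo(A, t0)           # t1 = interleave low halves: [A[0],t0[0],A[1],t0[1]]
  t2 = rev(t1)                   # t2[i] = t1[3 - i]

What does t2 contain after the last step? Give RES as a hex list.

t0 = [0x5a, 0x19, 0xf5, 0x2c]
t1 = [0xf5, 0x5a, 0x2c, 0x19]
t2 = [0x19, 0x2c, 0x5a, 0xf5]

RES = [ 0x19  0x2c  0x5a  0xf5 ]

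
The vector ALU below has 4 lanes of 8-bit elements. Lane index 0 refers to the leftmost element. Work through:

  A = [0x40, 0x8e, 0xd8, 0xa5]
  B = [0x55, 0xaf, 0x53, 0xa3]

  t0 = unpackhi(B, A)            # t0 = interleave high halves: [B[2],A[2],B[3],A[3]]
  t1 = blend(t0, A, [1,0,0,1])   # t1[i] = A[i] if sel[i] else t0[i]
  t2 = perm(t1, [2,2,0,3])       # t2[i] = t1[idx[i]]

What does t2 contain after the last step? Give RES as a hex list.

→ t0 |53|d8|a3|a5|
→ t1 |40|d8|a3|a5|
→ t2 |a3|a3|40|a5|

RES = [ 0xa3  0xa3  0x40  0xa5 ]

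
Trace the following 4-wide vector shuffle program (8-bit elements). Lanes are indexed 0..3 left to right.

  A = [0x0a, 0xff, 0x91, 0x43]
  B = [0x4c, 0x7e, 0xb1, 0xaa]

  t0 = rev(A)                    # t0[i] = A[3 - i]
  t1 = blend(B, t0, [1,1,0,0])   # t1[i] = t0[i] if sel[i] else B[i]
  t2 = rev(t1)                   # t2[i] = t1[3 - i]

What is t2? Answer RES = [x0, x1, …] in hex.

t0 = [0x43, 0x91, 0xff, 0x0a]
t1 = [0x43, 0x91, 0xb1, 0xaa]
t2 = [0xaa, 0xb1, 0x91, 0x43]

RES = [0xaa, 0xb1, 0x91, 0x43]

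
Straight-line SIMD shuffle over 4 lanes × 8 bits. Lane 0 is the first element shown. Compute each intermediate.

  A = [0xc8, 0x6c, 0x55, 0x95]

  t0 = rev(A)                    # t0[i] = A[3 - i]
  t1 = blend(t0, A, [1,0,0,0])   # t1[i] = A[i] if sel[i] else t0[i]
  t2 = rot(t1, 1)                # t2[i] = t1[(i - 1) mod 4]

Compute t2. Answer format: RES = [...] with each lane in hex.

t0 = [0x95, 0x55, 0x6c, 0xc8]
t1 = [0xc8, 0x55, 0x6c, 0xc8]
t2 = [0xc8, 0xc8, 0x55, 0x6c]

RES = [0xc8, 0xc8, 0x55, 0x6c]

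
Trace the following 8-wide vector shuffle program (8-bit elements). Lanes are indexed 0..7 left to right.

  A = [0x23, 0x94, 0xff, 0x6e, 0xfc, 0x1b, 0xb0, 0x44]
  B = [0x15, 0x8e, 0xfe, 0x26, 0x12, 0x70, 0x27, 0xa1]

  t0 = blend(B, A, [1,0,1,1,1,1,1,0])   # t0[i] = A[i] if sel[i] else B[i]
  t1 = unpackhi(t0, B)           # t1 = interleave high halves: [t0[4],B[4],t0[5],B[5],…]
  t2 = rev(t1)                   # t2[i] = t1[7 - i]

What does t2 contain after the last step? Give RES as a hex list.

→ t0 |23|8e|ff|6e|fc|1b|b0|a1|
→ t1 |fc|12|1b|70|b0|27|a1|a1|
→ t2 |a1|a1|27|b0|70|1b|12|fc|

RES = [ 0xa1  0xa1  0x27  0xb0  0x70  0x1b  0x12  0xfc ]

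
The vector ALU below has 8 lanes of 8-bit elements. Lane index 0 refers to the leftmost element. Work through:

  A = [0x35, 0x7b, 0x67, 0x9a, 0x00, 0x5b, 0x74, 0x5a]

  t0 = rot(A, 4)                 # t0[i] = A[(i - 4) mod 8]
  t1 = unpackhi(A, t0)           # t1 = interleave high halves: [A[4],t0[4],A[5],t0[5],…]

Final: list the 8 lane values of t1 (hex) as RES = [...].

  t0: 00 5b 74 5a 35 7b 67 9a
  t1: 00 35 5b 7b 74 67 5a 9a

RES = [0x00, 0x35, 0x5b, 0x7b, 0x74, 0x67, 0x5a, 0x9a]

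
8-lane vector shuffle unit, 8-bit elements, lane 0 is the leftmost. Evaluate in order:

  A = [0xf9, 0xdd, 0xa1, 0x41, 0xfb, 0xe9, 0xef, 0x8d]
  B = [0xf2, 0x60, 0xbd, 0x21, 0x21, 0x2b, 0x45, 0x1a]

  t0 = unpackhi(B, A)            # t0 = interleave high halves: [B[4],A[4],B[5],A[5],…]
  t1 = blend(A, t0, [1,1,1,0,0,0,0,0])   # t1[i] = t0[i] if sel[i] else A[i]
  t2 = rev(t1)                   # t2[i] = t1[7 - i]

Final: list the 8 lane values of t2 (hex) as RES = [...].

RES = [0x8d, 0xef, 0xe9, 0xfb, 0x41, 0x2b, 0xfb, 0x21]

  t0: 21 fb 2b e9 45 ef 1a 8d
  t1: 21 fb 2b 41 fb e9 ef 8d
  t2: 8d ef e9 fb 41 2b fb 21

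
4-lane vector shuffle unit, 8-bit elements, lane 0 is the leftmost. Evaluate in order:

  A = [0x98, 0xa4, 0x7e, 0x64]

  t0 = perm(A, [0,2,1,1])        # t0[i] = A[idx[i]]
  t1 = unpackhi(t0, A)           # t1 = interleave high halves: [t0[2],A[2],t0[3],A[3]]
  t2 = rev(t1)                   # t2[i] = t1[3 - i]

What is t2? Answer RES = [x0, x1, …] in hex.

→ t0 |98|7e|a4|a4|
→ t1 |a4|7e|a4|64|
→ t2 |64|a4|7e|a4|

RES = [0x64, 0xa4, 0x7e, 0xa4]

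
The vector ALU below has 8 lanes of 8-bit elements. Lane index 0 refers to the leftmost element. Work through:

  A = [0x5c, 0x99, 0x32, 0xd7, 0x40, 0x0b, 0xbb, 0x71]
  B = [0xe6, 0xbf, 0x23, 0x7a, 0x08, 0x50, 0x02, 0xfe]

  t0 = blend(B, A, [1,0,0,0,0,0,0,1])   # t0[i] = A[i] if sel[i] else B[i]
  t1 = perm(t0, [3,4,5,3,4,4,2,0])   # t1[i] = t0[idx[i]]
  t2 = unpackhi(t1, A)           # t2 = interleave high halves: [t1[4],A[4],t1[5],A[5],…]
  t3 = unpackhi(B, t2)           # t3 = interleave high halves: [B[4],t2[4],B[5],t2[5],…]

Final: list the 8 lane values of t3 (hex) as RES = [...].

RES = [0x08, 0x23, 0x50, 0xbb, 0x02, 0x5c, 0xfe, 0x71]

  t0: 5c bf 23 7a 08 50 02 71
  t1: 7a 08 50 7a 08 08 23 5c
  t2: 08 40 08 0b 23 bb 5c 71
  t3: 08 23 50 bb 02 5c fe 71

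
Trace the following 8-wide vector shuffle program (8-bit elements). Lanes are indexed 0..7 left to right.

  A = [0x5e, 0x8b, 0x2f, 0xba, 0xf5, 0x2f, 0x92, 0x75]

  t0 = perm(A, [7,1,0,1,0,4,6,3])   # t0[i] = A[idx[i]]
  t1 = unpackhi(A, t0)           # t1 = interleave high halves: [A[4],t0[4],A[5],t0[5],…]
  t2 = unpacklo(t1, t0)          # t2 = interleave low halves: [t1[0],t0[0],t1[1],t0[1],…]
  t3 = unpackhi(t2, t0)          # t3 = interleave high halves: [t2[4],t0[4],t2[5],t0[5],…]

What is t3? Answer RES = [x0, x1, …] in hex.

→ t0 |75|8b|5e|8b|5e|f5|92|ba|
→ t1 |f5|5e|2f|f5|92|92|75|ba|
→ t2 |f5|75|5e|8b|2f|5e|f5|8b|
→ t3 |2f|5e|5e|f5|f5|92|8b|ba|

RES = [0x2f, 0x5e, 0x5e, 0xf5, 0xf5, 0x92, 0x8b, 0xba]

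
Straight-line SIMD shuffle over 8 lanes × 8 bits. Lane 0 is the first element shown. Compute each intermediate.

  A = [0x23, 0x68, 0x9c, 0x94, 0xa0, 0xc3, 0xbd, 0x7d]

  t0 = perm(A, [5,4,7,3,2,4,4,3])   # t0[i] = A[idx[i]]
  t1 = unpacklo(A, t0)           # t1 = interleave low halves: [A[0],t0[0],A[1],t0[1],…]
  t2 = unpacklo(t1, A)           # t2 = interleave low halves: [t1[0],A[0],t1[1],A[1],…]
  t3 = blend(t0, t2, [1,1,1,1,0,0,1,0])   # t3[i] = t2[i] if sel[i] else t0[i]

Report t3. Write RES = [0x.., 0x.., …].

RES = [ 0x23  0x23  0xc3  0x68  0x9c  0xa0  0xa0  0x94 ]

→ t0 |c3|a0|7d|94|9c|a0|a0|94|
→ t1 |23|c3|68|a0|9c|7d|94|94|
→ t2 |23|23|c3|68|68|9c|a0|94|
→ t3 |23|23|c3|68|9c|a0|a0|94|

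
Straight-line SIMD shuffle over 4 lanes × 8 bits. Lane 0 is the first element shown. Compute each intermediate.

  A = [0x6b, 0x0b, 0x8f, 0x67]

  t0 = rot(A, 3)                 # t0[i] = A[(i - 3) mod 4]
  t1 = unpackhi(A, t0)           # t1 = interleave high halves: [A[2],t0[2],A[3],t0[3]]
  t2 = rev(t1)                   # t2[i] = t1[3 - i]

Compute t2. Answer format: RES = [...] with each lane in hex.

t0 = [0x0b, 0x8f, 0x67, 0x6b]
t1 = [0x8f, 0x67, 0x67, 0x6b]
t2 = [0x6b, 0x67, 0x67, 0x8f]

RES = [0x6b, 0x67, 0x67, 0x8f]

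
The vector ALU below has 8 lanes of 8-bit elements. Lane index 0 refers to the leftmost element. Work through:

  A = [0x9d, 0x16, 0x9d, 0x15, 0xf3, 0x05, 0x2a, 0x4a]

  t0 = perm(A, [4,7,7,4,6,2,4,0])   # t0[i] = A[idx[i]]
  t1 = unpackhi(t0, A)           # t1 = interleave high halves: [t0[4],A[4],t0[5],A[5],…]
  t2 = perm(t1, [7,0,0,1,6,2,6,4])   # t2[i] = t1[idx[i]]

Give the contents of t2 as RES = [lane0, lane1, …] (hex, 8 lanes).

RES = [0x4a, 0x2a, 0x2a, 0xf3, 0x9d, 0x9d, 0x9d, 0xf3]

t0 = [0xf3, 0x4a, 0x4a, 0xf3, 0x2a, 0x9d, 0xf3, 0x9d]
t1 = [0x2a, 0xf3, 0x9d, 0x05, 0xf3, 0x2a, 0x9d, 0x4a]
t2 = [0x4a, 0x2a, 0x2a, 0xf3, 0x9d, 0x9d, 0x9d, 0xf3]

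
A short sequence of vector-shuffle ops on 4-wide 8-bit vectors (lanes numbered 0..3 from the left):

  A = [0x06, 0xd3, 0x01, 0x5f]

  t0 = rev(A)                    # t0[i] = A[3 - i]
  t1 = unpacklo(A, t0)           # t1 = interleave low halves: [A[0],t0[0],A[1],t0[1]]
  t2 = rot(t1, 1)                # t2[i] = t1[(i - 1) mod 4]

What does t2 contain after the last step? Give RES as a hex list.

t0 = [0x5f, 0x01, 0xd3, 0x06]
t1 = [0x06, 0x5f, 0xd3, 0x01]
t2 = [0x01, 0x06, 0x5f, 0xd3]

RES = [0x01, 0x06, 0x5f, 0xd3]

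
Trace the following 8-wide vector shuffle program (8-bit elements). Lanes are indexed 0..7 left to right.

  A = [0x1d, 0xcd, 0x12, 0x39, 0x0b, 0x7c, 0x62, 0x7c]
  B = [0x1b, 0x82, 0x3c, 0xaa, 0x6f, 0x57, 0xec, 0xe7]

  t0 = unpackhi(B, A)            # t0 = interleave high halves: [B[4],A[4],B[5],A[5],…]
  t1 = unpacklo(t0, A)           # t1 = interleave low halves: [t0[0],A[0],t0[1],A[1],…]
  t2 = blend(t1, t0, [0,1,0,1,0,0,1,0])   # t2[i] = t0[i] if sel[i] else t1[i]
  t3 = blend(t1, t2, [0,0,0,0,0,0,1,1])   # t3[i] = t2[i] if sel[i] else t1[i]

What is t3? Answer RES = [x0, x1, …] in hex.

RES = [ 0x6f  0x1d  0x0b  0xcd  0x57  0x12  0xe7  0x39 ]

t0 = [0x6f, 0x0b, 0x57, 0x7c, 0xec, 0x62, 0xe7, 0x7c]
t1 = [0x6f, 0x1d, 0x0b, 0xcd, 0x57, 0x12, 0x7c, 0x39]
t2 = [0x6f, 0x0b, 0x0b, 0x7c, 0x57, 0x12, 0xe7, 0x39]
t3 = [0x6f, 0x1d, 0x0b, 0xcd, 0x57, 0x12, 0xe7, 0x39]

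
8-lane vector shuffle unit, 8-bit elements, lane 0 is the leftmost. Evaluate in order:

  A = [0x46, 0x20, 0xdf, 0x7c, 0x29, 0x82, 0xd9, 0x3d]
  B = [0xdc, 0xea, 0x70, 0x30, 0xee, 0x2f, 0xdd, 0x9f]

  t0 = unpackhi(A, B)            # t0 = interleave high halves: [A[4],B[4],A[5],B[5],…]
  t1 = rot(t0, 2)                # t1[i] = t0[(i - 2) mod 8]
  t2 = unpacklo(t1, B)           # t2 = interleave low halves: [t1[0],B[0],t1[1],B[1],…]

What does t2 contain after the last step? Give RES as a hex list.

→ t0 |29|ee|82|2f|d9|dd|3d|9f|
→ t1 |3d|9f|29|ee|82|2f|d9|dd|
→ t2 |3d|dc|9f|ea|29|70|ee|30|

RES = [0x3d, 0xdc, 0x9f, 0xea, 0x29, 0x70, 0xee, 0x30]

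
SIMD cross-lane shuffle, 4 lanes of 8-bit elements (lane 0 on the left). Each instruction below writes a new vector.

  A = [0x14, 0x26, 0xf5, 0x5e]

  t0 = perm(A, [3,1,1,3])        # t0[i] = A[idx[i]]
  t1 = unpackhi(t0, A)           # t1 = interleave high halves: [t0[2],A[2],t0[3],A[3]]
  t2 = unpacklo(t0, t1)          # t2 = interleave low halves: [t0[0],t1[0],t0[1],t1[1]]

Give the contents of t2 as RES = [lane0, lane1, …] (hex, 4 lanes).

→ t0 |5e|26|26|5e|
→ t1 |26|f5|5e|5e|
→ t2 |5e|26|26|f5|

RES = [0x5e, 0x26, 0x26, 0xf5]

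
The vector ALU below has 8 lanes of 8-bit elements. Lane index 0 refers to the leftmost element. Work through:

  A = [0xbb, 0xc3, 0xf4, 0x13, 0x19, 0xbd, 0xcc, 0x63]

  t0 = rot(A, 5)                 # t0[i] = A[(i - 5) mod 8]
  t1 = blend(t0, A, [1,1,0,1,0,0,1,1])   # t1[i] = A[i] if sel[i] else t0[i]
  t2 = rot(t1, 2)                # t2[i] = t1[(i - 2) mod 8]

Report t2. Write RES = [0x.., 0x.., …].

RES = [ 0xcc  0x63  0xbb  0xc3  0xbd  0x13  0x63  0xbb ]

t0 = [0x13, 0x19, 0xbd, 0xcc, 0x63, 0xbb, 0xc3, 0xf4]
t1 = [0xbb, 0xc3, 0xbd, 0x13, 0x63, 0xbb, 0xcc, 0x63]
t2 = [0xcc, 0x63, 0xbb, 0xc3, 0xbd, 0x13, 0x63, 0xbb]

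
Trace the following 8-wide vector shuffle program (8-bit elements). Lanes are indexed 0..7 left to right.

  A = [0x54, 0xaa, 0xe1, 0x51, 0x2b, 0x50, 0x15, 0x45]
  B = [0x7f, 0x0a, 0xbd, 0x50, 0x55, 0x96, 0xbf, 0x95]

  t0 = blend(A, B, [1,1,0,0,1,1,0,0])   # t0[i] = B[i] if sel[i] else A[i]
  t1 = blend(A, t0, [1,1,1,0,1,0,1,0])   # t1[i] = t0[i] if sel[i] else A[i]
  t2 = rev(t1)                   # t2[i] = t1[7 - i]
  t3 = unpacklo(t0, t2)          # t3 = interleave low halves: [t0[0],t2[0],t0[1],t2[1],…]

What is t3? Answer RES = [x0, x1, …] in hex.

RES = [ 0x7f  0x45  0x0a  0x15  0xe1  0x50  0x51  0x55 ]

t0 = [0x7f, 0x0a, 0xe1, 0x51, 0x55, 0x96, 0x15, 0x45]
t1 = [0x7f, 0x0a, 0xe1, 0x51, 0x55, 0x50, 0x15, 0x45]
t2 = [0x45, 0x15, 0x50, 0x55, 0x51, 0xe1, 0x0a, 0x7f]
t3 = [0x7f, 0x45, 0x0a, 0x15, 0xe1, 0x50, 0x51, 0x55]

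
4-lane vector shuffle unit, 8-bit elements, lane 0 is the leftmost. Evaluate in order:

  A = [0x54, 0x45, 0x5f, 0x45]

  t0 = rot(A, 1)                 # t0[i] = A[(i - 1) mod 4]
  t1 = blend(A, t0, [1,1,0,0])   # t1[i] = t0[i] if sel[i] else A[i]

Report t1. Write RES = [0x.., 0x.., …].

  t0: 45 54 45 5f
  t1: 45 54 5f 45

RES = [ 0x45  0x54  0x5f  0x45 ]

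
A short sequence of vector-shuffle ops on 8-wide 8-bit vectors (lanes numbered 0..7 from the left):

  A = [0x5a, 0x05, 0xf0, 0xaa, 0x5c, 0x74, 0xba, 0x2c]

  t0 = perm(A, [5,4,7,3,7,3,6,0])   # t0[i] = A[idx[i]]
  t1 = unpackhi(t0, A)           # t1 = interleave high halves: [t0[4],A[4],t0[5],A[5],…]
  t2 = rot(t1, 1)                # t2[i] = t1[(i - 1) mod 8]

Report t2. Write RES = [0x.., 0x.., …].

RES = [0x2c, 0x2c, 0x5c, 0xaa, 0x74, 0xba, 0xba, 0x5a]

→ t0 |74|5c|2c|aa|2c|aa|ba|5a|
→ t1 |2c|5c|aa|74|ba|ba|5a|2c|
→ t2 |2c|2c|5c|aa|74|ba|ba|5a|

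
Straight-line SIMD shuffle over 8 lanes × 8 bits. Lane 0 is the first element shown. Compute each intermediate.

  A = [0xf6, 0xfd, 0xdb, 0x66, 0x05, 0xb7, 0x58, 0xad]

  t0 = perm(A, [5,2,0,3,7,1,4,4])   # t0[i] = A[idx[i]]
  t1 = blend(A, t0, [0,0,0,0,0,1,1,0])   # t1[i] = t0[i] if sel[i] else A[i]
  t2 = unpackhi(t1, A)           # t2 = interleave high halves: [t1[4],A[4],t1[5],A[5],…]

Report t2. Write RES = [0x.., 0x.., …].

RES = [ 0x05  0x05  0xfd  0xb7  0x05  0x58  0xad  0xad ]

→ t0 |b7|db|f6|66|ad|fd|05|05|
→ t1 |f6|fd|db|66|05|fd|05|ad|
→ t2 |05|05|fd|b7|05|58|ad|ad|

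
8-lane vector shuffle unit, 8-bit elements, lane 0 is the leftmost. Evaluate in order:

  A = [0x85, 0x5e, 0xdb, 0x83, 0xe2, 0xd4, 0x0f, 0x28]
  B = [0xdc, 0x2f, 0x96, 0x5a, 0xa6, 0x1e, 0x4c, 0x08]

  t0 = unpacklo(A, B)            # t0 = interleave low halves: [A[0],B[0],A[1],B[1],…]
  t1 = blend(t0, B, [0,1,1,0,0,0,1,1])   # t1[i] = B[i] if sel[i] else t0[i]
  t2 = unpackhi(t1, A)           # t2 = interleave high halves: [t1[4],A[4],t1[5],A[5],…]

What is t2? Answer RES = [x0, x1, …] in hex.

RES = [0xdb, 0xe2, 0x96, 0xd4, 0x4c, 0x0f, 0x08, 0x28]

  t0: 85 dc 5e 2f db 96 83 5a
  t1: 85 2f 96 2f db 96 4c 08
  t2: db e2 96 d4 4c 0f 08 28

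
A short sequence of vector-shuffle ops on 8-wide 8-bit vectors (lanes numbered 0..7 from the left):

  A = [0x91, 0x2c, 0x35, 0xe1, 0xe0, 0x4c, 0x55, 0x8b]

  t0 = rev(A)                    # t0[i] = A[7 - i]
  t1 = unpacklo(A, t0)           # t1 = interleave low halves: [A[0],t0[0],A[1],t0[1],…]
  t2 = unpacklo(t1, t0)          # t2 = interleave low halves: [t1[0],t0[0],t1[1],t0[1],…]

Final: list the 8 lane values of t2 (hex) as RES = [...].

RES = [ 0x91  0x8b  0x8b  0x55  0x2c  0x4c  0x55  0xe0 ]

  t0: 8b 55 4c e0 e1 35 2c 91
  t1: 91 8b 2c 55 35 4c e1 e0
  t2: 91 8b 8b 55 2c 4c 55 e0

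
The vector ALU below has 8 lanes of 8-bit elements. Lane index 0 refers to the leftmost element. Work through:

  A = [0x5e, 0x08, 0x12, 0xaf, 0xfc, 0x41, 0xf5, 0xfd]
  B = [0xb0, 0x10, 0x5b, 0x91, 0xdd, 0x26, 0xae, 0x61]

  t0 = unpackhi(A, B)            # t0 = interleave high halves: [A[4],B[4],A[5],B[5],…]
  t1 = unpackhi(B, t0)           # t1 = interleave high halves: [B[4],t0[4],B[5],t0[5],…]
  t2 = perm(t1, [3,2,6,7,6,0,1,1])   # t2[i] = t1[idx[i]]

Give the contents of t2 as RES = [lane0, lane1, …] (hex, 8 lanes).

RES = [ 0xae  0x26  0x61  0x61  0x61  0xdd  0xf5  0xf5 ]

  t0: fc dd 41 26 f5 ae fd 61
  t1: dd f5 26 ae ae fd 61 61
  t2: ae 26 61 61 61 dd f5 f5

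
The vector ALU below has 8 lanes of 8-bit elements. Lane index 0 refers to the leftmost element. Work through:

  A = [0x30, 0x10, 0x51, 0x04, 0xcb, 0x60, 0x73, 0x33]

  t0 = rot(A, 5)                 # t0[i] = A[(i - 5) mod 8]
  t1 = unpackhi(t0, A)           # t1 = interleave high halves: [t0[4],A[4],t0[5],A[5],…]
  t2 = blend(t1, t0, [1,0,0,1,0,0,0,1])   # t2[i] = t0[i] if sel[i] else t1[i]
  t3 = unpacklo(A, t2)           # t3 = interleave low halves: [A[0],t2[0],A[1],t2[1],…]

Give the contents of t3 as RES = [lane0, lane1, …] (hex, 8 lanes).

RES = [0x30, 0x04, 0x10, 0xcb, 0x51, 0x30, 0x04, 0x73]

→ t0 |04|cb|60|73|33|30|10|51|
→ t1 |33|cb|30|60|10|73|51|33|
→ t2 |04|cb|30|73|10|73|51|51|
→ t3 |30|04|10|cb|51|30|04|73|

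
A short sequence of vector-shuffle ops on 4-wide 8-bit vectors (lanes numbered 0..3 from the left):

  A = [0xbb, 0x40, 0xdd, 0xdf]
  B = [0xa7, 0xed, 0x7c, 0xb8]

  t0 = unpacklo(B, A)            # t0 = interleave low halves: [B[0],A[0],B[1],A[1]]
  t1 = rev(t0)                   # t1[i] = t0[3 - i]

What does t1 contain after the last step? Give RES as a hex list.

RES = [ 0x40  0xed  0xbb  0xa7 ]

  t0: a7 bb ed 40
  t1: 40 ed bb a7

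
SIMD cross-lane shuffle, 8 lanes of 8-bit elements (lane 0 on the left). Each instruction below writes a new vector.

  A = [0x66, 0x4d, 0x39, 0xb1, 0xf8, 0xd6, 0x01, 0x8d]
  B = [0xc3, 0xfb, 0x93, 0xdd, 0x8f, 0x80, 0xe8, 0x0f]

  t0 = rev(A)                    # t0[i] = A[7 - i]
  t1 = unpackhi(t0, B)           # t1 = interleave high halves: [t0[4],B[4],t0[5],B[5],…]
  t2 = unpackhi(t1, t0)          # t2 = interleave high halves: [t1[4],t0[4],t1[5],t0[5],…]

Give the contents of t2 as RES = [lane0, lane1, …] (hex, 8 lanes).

→ t0 |8d|01|d6|f8|b1|39|4d|66|
→ t1 |b1|8f|39|80|4d|e8|66|0f|
→ t2 |4d|b1|e8|39|66|4d|0f|66|

RES = [0x4d, 0xb1, 0xe8, 0x39, 0x66, 0x4d, 0x0f, 0x66]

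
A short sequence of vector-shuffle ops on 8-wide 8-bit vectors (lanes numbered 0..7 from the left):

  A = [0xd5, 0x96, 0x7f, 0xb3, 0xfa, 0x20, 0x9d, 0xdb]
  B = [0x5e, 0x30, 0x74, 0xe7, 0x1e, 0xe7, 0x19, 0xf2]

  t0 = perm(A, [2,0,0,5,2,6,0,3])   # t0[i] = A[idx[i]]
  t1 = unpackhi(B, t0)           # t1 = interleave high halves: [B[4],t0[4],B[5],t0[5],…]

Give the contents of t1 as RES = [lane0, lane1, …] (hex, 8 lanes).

RES = [ 0x1e  0x7f  0xe7  0x9d  0x19  0xd5  0xf2  0xb3 ]

  t0: 7f d5 d5 20 7f 9d d5 b3
  t1: 1e 7f e7 9d 19 d5 f2 b3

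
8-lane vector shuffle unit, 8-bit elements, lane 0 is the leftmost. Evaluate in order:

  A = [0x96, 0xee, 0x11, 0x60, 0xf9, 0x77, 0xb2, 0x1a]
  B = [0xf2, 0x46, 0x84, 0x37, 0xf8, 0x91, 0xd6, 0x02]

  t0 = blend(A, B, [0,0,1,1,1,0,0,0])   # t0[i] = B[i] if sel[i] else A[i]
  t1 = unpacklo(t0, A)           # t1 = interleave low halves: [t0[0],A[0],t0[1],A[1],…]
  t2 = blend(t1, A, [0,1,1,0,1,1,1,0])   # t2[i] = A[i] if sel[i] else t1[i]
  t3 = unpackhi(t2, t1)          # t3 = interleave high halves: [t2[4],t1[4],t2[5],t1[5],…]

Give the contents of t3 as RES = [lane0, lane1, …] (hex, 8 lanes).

  t0: 96 ee 84 37 f8 77 b2 1a
  t1: 96 96 ee ee 84 11 37 60
  t2: 96 ee 11 ee f9 77 b2 60
  t3: f9 84 77 11 b2 37 60 60

RES = [0xf9, 0x84, 0x77, 0x11, 0xb2, 0x37, 0x60, 0x60]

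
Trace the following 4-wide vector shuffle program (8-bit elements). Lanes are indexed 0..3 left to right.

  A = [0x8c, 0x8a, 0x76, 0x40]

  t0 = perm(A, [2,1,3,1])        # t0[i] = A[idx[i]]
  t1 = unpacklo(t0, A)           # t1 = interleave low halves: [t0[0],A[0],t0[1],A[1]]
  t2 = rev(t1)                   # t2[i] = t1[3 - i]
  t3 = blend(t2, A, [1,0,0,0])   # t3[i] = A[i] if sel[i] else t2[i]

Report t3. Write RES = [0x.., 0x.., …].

→ t0 |76|8a|40|8a|
→ t1 |76|8c|8a|8a|
→ t2 |8a|8a|8c|76|
→ t3 |8c|8a|8c|76|

RES = [ 0x8c  0x8a  0x8c  0x76 ]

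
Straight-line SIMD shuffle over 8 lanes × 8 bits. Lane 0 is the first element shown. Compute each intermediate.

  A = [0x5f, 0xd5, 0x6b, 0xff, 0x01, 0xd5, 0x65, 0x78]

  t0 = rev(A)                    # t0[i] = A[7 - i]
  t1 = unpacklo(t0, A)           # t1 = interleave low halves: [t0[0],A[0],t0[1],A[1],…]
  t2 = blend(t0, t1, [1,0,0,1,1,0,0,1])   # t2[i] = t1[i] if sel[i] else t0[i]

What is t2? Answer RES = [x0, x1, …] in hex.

RES = [0x78, 0x65, 0xd5, 0xd5, 0xd5, 0x6b, 0xd5, 0xff]

  t0: 78 65 d5 01 ff 6b d5 5f
  t1: 78 5f 65 d5 d5 6b 01 ff
  t2: 78 65 d5 d5 d5 6b d5 ff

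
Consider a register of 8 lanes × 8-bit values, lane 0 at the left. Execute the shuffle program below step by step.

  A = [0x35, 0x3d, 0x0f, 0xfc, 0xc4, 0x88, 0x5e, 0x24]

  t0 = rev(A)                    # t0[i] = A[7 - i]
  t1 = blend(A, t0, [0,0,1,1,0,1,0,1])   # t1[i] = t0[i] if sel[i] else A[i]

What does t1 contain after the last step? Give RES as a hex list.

  t0: 24 5e 88 c4 fc 0f 3d 35
  t1: 35 3d 88 c4 c4 0f 5e 35

RES = [0x35, 0x3d, 0x88, 0xc4, 0xc4, 0x0f, 0x5e, 0x35]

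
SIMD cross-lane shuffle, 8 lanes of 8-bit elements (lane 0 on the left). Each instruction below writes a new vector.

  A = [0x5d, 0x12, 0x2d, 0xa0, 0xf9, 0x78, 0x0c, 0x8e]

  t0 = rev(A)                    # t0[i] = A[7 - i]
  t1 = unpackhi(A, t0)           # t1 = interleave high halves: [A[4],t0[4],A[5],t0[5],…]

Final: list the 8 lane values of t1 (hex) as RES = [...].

RES = [ 0xf9  0xa0  0x78  0x2d  0x0c  0x12  0x8e  0x5d ]

  t0: 8e 0c 78 f9 a0 2d 12 5d
  t1: f9 a0 78 2d 0c 12 8e 5d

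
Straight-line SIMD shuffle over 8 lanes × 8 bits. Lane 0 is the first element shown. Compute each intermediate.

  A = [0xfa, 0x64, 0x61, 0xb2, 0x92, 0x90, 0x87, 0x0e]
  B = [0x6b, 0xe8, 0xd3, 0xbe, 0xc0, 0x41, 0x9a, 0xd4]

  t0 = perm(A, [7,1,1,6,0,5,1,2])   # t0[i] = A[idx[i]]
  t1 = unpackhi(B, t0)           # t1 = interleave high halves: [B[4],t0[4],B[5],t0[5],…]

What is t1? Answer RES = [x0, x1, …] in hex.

RES = [ 0xc0  0xfa  0x41  0x90  0x9a  0x64  0xd4  0x61 ]

→ t0 |0e|64|64|87|fa|90|64|61|
→ t1 |c0|fa|41|90|9a|64|d4|61|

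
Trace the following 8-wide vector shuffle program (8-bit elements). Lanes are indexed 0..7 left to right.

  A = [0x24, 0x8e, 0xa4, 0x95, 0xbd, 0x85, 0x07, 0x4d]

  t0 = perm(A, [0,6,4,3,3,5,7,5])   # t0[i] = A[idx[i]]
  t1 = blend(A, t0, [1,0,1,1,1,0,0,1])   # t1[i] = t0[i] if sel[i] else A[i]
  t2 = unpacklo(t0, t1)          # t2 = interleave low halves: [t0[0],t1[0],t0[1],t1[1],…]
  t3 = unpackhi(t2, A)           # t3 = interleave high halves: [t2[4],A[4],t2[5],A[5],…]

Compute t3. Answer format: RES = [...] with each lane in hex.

RES = [ 0xbd  0xbd  0xbd  0x85  0x95  0x07  0x95  0x4d ]

t0 = [0x24, 0x07, 0xbd, 0x95, 0x95, 0x85, 0x4d, 0x85]
t1 = [0x24, 0x8e, 0xbd, 0x95, 0x95, 0x85, 0x07, 0x85]
t2 = [0x24, 0x24, 0x07, 0x8e, 0xbd, 0xbd, 0x95, 0x95]
t3 = [0xbd, 0xbd, 0xbd, 0x85, 0x95, 0x07, 0x95, 0x4d]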